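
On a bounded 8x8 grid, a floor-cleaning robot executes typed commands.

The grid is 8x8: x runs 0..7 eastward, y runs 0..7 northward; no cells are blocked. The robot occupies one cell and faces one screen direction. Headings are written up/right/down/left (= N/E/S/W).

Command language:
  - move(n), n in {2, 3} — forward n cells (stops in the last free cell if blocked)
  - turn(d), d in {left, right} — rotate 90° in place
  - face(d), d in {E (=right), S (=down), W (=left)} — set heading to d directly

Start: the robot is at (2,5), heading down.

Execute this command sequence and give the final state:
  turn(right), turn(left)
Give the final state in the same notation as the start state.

at (2,5), heading down

start: at (2,5), heading down
step 1 (turn(right)): at (2,5), heading left
step 2 (turn(left)): at (2,5), heading down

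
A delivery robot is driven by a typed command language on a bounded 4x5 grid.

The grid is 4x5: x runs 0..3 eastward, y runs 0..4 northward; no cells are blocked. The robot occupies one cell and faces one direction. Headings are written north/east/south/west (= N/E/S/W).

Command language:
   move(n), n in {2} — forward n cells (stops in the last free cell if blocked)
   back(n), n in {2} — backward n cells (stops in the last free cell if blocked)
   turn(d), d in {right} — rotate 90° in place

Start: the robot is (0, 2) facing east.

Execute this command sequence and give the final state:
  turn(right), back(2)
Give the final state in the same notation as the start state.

begin: (0, 2) facing east
t=1 turn(right) ⇒ (0, 2) facing south
t=2 back(2) ⇒ (0, 4) facing south

(0, 4) facing south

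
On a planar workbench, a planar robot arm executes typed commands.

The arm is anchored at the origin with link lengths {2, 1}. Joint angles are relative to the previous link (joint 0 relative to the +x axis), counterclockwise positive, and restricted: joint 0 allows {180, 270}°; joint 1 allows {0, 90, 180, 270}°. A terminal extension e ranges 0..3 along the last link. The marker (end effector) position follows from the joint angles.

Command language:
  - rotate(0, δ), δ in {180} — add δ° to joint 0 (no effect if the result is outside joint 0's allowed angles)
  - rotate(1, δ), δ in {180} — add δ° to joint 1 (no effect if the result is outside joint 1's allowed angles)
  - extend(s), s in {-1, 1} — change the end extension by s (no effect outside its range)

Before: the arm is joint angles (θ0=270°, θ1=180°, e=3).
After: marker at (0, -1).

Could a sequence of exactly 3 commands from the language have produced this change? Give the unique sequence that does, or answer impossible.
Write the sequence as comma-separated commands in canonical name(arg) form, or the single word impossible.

initial: joint angles (θ0=270°, θ1=180°, e=3)
step 1 (extend(-1)): joint angles (θ0=270°, θ1=180°, e=2)
step 2 (extend(-1)): joint angles (θ0=270°, θ1=180°, e=1)
step 3 (extend(-1)): joint angles (θ0=270°, θ1=180°, e=0)
no rival 3-sequence matches.

extend(-1), extend(-1), extend(-1)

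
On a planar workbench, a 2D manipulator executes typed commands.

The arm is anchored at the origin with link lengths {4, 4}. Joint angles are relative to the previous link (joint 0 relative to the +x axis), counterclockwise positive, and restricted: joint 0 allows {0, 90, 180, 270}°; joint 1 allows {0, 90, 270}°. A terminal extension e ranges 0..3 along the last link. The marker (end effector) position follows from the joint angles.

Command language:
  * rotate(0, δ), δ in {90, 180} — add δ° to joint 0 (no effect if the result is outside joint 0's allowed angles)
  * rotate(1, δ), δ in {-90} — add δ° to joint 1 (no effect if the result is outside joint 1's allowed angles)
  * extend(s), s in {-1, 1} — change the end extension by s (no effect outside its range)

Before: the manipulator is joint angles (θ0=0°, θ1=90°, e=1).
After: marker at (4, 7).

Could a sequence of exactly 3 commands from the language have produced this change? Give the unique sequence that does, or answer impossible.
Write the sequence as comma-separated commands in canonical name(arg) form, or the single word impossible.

start: joint angles (θ0=0°, θ1=90°, e=1)
1. extend(1) → joint angles (θ0=0°, θ1=90°, e=2)
2. extend(1) → joint angles (θ0=0°, θ1=90°, e=3)
3. extend(1) → joint angles (θ0=0°, θ1=90°, e=3)
no other 3-command option fits: unique.

extend(1), extend(1), extend(1)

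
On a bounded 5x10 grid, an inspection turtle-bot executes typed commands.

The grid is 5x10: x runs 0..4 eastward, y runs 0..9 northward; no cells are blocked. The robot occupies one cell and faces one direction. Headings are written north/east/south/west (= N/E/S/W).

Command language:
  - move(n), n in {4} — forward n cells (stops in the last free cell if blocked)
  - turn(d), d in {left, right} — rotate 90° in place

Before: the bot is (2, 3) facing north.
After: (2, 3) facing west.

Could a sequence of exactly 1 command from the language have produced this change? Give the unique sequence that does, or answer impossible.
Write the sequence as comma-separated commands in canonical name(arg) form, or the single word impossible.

turn(left)

key: parked at (2,3) the whole time — nothing moves the robot
t0: (2, 3) facing north
[1] after turn(left): (2, 3) facing west
uniquely the one of 3 1-step routes that fits.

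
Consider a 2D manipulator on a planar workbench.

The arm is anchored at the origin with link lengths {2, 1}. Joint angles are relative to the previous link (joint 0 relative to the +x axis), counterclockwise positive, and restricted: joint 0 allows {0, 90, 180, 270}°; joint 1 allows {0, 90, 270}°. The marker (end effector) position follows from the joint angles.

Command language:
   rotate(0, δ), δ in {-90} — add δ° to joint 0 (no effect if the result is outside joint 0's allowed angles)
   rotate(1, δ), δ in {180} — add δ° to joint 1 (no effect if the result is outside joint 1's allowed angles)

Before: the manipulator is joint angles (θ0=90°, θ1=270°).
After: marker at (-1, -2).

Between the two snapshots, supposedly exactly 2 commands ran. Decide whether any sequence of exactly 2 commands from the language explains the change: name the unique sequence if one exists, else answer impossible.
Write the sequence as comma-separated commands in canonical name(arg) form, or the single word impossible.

from: joint angles (θ0=90°, θ1=270°)
step 1 (rotate(0, -90)): joint angles (θ0=0°, θ1=270°)
step 2 (rotate(0, -90)): joint angles (θ0=270°, θ1=270°)
no other 2-command option fits: unique.

rotate(0, -90), rotate(0, -90)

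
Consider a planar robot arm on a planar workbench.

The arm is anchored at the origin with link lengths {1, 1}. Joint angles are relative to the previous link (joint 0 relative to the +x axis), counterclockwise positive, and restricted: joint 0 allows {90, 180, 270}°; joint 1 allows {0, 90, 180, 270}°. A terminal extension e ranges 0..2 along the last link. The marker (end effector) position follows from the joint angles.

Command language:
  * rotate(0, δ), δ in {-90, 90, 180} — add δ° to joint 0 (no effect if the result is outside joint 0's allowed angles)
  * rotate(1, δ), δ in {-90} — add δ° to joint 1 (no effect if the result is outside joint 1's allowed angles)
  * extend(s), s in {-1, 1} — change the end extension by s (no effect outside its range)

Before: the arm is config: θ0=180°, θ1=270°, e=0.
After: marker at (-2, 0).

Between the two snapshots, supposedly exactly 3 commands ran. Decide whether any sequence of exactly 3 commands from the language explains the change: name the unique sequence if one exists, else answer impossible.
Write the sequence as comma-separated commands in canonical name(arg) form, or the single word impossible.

initial: config: θ0=180°, θ1=270°, e=0
1. rotate(1, -90) → config: θ0=180°, θ1=180°, e=0
2. rotate(1, -90) → config: θ0=180°, θ1=90°, e=0
3. rotate(1, -90) → config: θ0=180°, θ1=0°, e=0
uniquely the one of 216 3-step routes that fits.

rotate(1, -90), rotate(1, -90), rotate(1, -90)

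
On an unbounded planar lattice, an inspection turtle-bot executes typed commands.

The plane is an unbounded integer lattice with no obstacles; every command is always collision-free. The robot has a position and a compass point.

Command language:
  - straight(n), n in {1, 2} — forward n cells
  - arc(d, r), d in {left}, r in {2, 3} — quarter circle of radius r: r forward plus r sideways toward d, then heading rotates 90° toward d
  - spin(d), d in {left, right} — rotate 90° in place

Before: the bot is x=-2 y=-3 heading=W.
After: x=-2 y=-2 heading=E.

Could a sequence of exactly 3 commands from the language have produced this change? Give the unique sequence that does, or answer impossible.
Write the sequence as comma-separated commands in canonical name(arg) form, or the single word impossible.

spin(right), straight(1), spin(right)

key: cell and facing (now E) both changed — the 3 commands mix motion and turning
start: x=-2 y=-3 heading=W
step 1 (spin(right)): x=-2 y=-3 heading=N
step 2 (straight(1)): x=-2 y=-2 heading=N
step 3 (spin(right)): x=-2 y=-2 heading=E
no rival 3-sequence matches.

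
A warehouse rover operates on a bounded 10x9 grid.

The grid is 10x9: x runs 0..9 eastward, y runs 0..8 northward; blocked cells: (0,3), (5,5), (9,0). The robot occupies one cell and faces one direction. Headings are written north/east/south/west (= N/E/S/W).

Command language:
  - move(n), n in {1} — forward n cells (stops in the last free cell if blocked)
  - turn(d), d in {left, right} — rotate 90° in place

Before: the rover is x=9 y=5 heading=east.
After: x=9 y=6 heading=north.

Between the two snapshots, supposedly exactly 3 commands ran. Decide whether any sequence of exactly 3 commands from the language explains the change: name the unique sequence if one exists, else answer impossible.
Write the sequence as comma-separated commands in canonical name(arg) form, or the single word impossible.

key: position moved to (9,6) AND the heading swung to N — translation plus rotation needed
start: x=9 y=5 heading=east
t=1 move(1) ⇒ x=9 y=5 heading=east
t=2 turn(left) ⇒ x=9 y=5 heading=north
t=3 move(1) ⇒ x=9 y=6 heading=north
no other 3-command option fits: unique.

move(1), turn(left), move(1)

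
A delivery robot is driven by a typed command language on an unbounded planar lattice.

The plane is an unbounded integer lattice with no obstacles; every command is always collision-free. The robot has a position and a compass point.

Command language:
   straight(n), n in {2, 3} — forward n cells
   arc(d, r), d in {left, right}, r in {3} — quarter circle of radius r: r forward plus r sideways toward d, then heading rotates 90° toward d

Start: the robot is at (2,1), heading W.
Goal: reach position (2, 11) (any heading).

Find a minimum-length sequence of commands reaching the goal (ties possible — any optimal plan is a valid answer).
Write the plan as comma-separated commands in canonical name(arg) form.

from: at (2,1), heading W
[1] after arc(right, 3): at (-1,4), heading N
[2] after straight(2): at (-1,6), heading N
[3] after straight(2): at (-1,8), heading N
[4] after arc(right, 3): at (2,11), heading E
no 3-step plan works, so 4 is optimal.

arc(right, 3), straight(2), straight(2), arc(right, 3)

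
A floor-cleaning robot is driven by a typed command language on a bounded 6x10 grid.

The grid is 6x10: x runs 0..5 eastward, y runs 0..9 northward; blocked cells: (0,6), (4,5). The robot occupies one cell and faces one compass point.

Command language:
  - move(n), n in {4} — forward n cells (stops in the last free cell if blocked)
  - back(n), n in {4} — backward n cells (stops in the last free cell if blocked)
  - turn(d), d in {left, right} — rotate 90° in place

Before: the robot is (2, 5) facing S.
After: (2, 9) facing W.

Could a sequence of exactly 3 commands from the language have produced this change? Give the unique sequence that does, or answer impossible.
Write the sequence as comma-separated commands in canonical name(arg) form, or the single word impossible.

key: the second back(4) runs into the grid edge before its full distance
begin: (2, 5) facing S
[1] after back(4): (2, 9) facing S
[2] after back(4): (2, 9) facing S
[3] after turn(right): (2, 9) facing W
no rival 3-sequence matches.

back(4), back(4), turn(right)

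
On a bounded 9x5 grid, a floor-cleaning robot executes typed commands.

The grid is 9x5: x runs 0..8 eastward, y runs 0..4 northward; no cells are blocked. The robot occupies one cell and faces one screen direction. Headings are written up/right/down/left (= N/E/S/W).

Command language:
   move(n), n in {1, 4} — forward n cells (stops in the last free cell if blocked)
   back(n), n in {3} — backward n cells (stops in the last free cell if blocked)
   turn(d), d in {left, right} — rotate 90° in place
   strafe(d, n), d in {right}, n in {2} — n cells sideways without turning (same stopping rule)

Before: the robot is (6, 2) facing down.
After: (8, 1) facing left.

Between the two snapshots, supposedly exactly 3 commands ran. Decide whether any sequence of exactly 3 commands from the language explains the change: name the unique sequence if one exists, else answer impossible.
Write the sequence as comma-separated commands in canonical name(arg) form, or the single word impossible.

key: back(3) runs into the grid edge before its full distance
from: (6, 2) facing down
1. move(1) → (6, 1) facing down
2. turn(right) → (6, 1) facing left
3. back(3) → (8, 1) facing left
no rival 3-sequence matches.

move(1), turn(right), back(3)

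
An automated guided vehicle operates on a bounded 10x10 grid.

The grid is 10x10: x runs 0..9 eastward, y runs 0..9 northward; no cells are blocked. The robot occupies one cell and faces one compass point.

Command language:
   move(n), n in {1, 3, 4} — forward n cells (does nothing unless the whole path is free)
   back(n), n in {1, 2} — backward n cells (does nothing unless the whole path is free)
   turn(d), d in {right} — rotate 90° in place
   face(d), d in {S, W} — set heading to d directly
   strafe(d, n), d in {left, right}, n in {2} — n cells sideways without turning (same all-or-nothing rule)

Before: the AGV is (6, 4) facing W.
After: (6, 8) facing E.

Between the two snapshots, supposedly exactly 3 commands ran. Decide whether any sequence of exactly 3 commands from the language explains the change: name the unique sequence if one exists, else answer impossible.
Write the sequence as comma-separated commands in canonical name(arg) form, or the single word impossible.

turn(right), move(4), turn(right)

key: position moved to (6,8) AND the heading swung to E — translation plus rotation needed
begin: (6, 4) facing W
step 1 (turn(right)): (6, 4) facing N
step 2 (move(4)): (6, 8) facing N
step 3 (turn(right)): (6, 8) facing E
no rival 3-sequence matches.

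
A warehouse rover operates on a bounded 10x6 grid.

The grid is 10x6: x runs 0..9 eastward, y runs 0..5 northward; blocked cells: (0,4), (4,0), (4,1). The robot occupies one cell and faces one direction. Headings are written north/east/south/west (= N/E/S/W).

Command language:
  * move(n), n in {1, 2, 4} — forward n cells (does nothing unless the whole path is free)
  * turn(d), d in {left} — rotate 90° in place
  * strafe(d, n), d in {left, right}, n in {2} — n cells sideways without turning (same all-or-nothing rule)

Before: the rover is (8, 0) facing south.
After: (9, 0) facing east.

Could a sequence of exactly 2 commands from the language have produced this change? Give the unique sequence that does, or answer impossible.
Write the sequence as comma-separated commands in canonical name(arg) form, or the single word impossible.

turn(left), move(1)

key: cell and facing (now E) both changed — the 2 commands mix motion and turning
initial: (8, 0) facing south
step 1 (turn(left)): (8, 0) facing east
step 2 (move(1)): (9, 0) facing east
all 36 alternatives checked — unique.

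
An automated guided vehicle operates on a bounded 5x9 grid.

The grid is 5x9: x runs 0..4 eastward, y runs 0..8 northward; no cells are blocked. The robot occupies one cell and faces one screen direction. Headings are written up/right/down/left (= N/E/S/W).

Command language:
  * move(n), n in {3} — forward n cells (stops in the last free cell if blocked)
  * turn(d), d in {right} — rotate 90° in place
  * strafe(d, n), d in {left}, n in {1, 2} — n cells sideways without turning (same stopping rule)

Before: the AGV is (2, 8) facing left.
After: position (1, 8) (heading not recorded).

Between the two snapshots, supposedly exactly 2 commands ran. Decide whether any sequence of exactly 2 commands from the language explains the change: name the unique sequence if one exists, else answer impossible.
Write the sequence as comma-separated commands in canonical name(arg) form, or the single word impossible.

turn(right), strafe(left, 1)

key: running strafe(left, 1) before turn(right) would end elsewhere — order is forced
from: (2, 8) facing left
step 1 (turn(right)): (2, 8) facing up
step 2 (strafe(left, 1)): (1, 8) facing up
uniquely the one of 16 2-step routes that fits.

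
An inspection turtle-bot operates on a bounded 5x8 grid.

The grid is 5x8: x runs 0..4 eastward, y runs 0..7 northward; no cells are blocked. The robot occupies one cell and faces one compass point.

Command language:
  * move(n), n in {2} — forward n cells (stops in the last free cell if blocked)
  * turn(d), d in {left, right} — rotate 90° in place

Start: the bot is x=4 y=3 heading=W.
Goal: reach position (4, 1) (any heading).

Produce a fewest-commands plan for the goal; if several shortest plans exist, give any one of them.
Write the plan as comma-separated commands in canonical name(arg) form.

turn(left), move(2)

initial: x=4 y=3 heading=W
[1] after turn(left): x=4 y=3 heading=S
[2] after move(2): x=4 y=1 heading=S
shorter routes all fall short; 2 is best.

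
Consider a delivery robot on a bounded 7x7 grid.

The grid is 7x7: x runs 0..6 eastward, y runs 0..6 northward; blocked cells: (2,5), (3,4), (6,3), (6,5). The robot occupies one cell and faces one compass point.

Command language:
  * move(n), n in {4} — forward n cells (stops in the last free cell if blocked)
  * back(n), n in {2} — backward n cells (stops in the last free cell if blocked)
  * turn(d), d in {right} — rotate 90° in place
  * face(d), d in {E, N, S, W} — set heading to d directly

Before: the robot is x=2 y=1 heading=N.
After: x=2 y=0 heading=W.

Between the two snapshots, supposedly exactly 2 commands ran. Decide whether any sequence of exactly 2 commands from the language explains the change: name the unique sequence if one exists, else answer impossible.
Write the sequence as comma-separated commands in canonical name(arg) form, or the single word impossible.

back(2), face(W)

key: position moved to (2,0) AND the heading swung to W — translation plus rotation needed
t0: x=2 y=1 heading=N
1. back(2) → x=2 y=0 heading=N
2. face(W) → x=2 y=0 heading=W
no other 2-command option fits: unique.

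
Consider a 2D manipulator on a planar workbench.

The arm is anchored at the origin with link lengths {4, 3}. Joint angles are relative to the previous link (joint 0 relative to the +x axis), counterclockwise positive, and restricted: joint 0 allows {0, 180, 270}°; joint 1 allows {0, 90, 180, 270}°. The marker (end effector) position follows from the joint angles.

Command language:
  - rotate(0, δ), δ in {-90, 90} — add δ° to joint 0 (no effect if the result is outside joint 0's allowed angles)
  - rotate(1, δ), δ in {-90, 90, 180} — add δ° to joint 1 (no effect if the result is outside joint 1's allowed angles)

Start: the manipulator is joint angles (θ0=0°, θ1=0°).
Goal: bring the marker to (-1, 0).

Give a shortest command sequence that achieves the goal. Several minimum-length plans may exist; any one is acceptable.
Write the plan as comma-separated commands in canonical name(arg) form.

t0: joint angles (θ0=0°, θ1=0°)
step 1 (rotate(0, -90)): joint angles (θ0=270°, θ1=0°)
step 2 (rotate(0, -90)): joint angles (θ0=180°, θ1=0°)
step 3 (rotate(1, 180)): joint angles (θ0=180°, θ1=180°)
no 2-step plan works, so 3 is optimal.

rotate(0, -90), rotate(0, -90), rotate(1, 180)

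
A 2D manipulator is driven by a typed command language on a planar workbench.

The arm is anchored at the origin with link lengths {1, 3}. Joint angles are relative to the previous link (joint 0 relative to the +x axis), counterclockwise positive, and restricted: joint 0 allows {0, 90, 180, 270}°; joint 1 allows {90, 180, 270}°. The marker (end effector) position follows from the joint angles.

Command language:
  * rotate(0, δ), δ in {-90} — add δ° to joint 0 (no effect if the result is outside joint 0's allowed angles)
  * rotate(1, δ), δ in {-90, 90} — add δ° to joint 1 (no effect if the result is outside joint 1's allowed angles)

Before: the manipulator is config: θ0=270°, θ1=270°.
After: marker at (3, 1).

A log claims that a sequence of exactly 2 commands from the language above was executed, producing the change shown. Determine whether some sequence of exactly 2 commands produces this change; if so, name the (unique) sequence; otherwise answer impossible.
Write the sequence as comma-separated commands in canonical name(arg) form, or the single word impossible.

begin: config: θ0=270°, θ1=270°
1. rotate(0, -90) → config: θ0=180°, θ1=270°
2. rotate(0, -90) → config: θ0=90°, θ1=270°
uniquely the one of 9 2-step routes that fits.

rotate(0, -90), rotate(0, -90)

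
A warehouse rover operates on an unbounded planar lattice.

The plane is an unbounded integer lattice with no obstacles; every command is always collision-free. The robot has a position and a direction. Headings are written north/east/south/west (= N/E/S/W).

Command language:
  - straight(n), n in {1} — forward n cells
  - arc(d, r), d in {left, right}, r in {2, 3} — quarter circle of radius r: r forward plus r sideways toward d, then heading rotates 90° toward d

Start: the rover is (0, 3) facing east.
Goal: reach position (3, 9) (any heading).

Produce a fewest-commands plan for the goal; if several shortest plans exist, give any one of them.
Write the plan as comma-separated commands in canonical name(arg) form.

start: (0, 3) facing east
step 1 (arc(left, 3)): (3, 6) facing north
step 2 (straight(1)): (3, 7) facing north
step 3 (straight(1)): (3, 8) facing north
step 4 (straight(1)): (3, 9) facing north
shorter routes all fall short; 4 is best.

arc(left, 3), straight(1), straight(1), straight(1)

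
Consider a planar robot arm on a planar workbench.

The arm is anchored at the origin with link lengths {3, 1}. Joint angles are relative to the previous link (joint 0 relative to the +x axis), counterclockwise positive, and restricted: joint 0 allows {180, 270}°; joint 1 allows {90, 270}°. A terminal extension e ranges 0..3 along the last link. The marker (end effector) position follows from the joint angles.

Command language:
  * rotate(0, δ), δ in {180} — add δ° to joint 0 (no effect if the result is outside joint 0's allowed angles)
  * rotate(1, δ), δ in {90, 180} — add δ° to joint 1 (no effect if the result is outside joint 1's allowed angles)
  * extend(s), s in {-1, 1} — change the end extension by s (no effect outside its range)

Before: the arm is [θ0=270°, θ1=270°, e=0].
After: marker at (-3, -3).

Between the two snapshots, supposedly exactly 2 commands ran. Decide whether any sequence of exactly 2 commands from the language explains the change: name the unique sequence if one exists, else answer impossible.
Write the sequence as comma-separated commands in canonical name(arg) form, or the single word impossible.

from: [θ0=270°, θ1=270°, e=0]
t=1 extend(1) ⇒ [θ0=270°, θ1=270°, e=1]
t=2 extend(1) ⇒ [θ0=270°, θ1=270°, e=2]
no rival 2-sequence matches.

extend(1), extend(1)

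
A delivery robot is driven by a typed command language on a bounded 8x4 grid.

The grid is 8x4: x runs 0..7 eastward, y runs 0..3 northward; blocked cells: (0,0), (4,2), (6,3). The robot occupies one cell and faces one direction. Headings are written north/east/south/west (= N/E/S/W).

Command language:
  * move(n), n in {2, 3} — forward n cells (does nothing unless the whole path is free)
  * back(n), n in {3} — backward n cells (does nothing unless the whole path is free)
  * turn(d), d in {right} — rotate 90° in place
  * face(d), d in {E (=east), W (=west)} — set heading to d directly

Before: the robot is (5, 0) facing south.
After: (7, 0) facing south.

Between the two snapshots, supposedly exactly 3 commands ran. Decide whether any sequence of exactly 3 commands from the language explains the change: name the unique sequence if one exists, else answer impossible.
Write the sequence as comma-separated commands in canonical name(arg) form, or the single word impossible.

face(E), move(2), turn(right)

key: still facing S at the end — net rotation zero over 3 steps
begin: (5, 0) facing south
1. face(E) → (5, 0) facing east
2. move(2) → (7, 0) facing east
3. turn(right) → (7, 0) facing south
uniquely the one of 216 3-step routes that fits.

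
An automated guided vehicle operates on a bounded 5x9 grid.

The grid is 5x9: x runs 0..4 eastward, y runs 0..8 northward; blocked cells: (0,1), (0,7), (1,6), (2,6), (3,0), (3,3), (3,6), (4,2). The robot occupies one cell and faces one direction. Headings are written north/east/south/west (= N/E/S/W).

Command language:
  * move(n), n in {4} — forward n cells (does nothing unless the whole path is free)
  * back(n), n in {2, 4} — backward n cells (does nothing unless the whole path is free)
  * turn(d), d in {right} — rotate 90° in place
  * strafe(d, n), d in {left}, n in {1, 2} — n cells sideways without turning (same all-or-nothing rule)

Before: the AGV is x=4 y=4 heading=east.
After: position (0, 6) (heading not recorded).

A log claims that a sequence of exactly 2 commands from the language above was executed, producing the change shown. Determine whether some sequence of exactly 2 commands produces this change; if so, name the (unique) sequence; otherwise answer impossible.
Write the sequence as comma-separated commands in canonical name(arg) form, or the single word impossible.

back(4), strafe(left, 2)

key: running strafe(left, 2) before back(4) would end elsewhere — order is forced
begin: x=4 y=4 heading=east
1. back(4) → x=0 y=4 heading=east
2. strafe(left, 2) → x=0 y=6 heading=east
all 36 alternatives checked — unique.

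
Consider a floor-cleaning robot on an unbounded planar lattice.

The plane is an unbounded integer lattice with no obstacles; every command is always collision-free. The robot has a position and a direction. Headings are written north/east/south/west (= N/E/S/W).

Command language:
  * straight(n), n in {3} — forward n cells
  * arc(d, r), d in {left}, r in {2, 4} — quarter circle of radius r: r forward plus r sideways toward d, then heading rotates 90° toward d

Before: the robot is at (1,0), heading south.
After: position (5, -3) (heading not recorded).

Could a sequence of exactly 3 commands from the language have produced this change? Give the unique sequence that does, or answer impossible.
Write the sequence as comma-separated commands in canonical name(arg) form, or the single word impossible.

key: order matters: swapping straight(3) and arc(left, 2) lands elsewhere
begin: at (1,0), heading south
1. straight(3) → at (1,-3), heading south
2. arc(left, 2) → at (3,-5), heading east
3. arc(left, 2) → at (5,-3), heading north
no rival 3-sequence matches.

straight(3), arc(left, 2), arc(left, 2)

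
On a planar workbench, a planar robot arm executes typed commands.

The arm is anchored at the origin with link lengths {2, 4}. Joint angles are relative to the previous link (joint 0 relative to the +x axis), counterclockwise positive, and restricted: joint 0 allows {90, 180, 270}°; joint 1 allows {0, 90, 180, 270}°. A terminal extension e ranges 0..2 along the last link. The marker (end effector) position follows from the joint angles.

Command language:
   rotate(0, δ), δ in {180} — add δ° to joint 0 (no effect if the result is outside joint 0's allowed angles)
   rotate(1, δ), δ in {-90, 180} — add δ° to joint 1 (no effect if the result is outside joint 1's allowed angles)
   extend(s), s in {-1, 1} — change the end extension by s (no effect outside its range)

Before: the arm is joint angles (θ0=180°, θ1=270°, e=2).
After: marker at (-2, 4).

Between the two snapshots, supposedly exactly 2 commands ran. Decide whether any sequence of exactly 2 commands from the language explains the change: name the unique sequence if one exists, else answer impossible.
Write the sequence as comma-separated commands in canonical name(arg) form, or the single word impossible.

extend(-1), extend(-1)

t0: joint angles (θ0=180°, θ1=270°, e=2)
t=1 extend(-1) ⇒ joint angles (θ0=180°, θ1=270°, e=1)
t=2 extend(-1) ⇒ joint angles (θ0=180°, θ1=270°, e=0)
all 25 alternatives checked — unique.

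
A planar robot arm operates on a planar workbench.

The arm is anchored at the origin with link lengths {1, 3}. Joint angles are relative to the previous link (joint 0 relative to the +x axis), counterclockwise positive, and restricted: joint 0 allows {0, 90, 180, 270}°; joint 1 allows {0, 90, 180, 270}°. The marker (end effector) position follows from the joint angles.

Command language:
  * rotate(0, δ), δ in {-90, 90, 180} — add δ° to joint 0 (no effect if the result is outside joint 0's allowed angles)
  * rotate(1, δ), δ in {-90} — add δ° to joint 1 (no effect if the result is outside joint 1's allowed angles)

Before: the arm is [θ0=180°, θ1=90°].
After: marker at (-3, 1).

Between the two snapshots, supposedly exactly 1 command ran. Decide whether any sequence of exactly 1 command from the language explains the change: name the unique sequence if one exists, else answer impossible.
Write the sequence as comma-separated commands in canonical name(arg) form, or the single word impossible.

begin: [θ0=180°, θ1=90°]
[1] after rotate(0, -90): [θ0=90°, θ1=90°]
all 4 alternatives checked — unique.

rotate(0, -90)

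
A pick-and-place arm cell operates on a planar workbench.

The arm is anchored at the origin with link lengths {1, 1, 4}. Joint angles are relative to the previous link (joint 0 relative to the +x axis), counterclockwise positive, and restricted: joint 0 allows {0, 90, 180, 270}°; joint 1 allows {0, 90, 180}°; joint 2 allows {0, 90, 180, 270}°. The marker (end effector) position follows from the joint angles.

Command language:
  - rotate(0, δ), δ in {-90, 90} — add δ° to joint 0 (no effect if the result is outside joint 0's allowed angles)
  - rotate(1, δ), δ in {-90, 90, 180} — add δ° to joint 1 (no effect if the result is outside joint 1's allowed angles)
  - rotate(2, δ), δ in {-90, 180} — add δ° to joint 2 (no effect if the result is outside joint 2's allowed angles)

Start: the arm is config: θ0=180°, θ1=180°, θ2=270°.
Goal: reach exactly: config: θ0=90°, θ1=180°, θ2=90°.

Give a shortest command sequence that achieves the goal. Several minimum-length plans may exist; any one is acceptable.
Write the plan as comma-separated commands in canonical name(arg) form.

initial: config: θ0=180°, θ1=180°, θ2=270°
t=1 rotate(0, -90) ⇒ config: θ0=90°, θ1=180°, θ2=270°
t=2 rotate(2, 180) ⇒ config: θ0=90°, θ1=180°, θ2=90°
nothing shorter than 2 reaches the goal.

rotate(0, -90), rotate(2, 180)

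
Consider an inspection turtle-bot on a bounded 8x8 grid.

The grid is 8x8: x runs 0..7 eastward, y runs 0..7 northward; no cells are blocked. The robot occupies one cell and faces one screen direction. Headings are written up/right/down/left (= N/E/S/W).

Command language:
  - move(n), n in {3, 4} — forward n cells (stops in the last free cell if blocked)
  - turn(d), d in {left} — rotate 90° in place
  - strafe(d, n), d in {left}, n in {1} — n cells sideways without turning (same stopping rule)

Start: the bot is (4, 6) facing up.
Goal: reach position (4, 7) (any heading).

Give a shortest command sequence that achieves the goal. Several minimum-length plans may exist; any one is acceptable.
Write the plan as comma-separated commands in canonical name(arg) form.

move(4)

start: (4, 6) facing up
step 1 (move(4)): (4, 7) facing up
shorter routes all fall short; 1 is best.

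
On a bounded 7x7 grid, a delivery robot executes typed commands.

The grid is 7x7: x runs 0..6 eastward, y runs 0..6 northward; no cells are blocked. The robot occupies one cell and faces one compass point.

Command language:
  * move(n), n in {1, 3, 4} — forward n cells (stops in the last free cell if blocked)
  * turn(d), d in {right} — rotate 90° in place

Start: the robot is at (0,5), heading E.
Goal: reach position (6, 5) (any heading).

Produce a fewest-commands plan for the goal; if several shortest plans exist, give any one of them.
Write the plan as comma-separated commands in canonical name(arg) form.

begin: at (0,5), heading E
1. move(4) → at (4,5), heading E
2. move(4) → at (6,5), heading E
no 1-step plan works, so 2 is optimal.

move(4), move(4)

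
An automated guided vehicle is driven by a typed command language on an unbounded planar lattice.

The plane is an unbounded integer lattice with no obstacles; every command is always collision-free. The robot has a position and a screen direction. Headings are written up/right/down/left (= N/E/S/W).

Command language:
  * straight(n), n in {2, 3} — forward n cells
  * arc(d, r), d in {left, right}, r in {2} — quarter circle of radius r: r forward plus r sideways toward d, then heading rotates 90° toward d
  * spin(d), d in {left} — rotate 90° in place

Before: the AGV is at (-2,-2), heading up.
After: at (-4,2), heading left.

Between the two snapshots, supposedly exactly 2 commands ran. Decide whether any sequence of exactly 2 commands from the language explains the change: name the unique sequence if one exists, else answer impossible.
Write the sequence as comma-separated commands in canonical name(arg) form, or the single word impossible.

key: order matters: swapping straight(2) and arc(left, 2) lands elsewhere
begin: at (-2,-2), heading up
t=1 straight(2) ⇒ at (-2,0), heading up
t=2 arc(left, 2) ⇒ at (-4,2), heading left
uniquely the one of 25 2-step routes that fits.

straight(2), arc(left, 2)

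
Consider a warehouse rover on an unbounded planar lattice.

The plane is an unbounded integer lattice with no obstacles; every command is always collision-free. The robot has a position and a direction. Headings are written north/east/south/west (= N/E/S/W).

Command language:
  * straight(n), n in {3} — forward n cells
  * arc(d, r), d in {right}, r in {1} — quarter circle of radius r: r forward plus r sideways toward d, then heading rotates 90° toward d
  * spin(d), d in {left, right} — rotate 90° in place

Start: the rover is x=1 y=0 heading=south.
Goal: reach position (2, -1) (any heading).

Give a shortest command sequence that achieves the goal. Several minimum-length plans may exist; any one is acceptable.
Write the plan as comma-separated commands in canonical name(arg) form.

spin(left), arc(right, 1)

t0: x=1 y=0 heading=south
[1] after spin(left): x=1 y=0 heading=east
[2] after arc(right, 1): x=2 y=-1 heading=south
nothing shorter than 2 reaches the goal.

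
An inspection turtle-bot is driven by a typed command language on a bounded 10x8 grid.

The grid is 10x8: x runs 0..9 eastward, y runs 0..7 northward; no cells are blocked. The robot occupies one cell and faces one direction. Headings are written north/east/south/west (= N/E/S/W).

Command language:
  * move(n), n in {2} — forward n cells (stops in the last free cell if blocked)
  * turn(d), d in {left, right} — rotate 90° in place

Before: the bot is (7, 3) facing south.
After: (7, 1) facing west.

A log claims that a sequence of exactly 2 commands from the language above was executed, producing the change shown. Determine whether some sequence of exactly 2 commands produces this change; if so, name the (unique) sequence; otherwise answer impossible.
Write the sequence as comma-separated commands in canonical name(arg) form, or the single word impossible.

key: cell and facing (now W) both changed — the 2 commands mix motion and turning
begin: (7, 3) facing south
[1] after move(2): (7, 1) facing south
[2] after turn(right): (7, 1) facing west
no other 2-command option fits: unique.

move(2), turn(right)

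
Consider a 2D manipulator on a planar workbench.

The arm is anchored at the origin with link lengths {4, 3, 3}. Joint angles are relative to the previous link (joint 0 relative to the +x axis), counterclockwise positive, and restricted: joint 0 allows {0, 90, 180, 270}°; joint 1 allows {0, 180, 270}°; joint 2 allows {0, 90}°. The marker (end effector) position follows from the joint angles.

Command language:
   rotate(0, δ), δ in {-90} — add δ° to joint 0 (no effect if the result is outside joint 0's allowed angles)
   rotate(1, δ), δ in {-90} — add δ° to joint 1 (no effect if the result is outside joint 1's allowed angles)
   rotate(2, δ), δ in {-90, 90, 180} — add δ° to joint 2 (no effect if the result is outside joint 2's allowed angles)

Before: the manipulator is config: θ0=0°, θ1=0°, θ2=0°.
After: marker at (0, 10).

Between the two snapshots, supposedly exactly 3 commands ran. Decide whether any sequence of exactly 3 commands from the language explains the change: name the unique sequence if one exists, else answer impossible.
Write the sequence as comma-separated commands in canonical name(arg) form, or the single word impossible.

initial: config: θ0=0°, θ1=0°, θ2=0°
t=1 rotate(0, -90) ⇒ config: θ0=270°, θ1=0°, θ2=0°
t=2 rotate(0, -90) ⇒ config: θ0=180°, θ1=0°, θ2=0°
t=3 rotate(0, -90) ⇒ config: θ0=90°, θ1=0°, θ2=0°
no rival 3-sequence matches.

rotate(0, -90), rotate(0, -90), rotate(0, -90)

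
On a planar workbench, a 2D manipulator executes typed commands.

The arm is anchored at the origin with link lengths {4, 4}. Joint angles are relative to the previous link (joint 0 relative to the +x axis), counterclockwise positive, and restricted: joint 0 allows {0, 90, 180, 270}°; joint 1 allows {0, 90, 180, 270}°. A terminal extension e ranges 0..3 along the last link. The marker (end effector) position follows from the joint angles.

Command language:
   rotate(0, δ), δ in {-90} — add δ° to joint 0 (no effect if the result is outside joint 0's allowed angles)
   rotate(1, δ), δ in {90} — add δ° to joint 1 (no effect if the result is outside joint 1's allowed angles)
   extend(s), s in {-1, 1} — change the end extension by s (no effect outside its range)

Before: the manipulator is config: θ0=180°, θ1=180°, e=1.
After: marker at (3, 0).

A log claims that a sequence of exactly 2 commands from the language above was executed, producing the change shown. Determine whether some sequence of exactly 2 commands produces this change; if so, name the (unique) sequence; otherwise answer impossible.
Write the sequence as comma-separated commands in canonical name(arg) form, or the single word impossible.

from: config: θ0=180°, θ1=180°, e=1
step 1 (extend(1)): config: θ0=180°, θ1=180°, e=2
step 2 (extend(1)): config: θ0=180°, θ1=180°, e=3
no rival 2-sequence matches.

extend(1), extend(1)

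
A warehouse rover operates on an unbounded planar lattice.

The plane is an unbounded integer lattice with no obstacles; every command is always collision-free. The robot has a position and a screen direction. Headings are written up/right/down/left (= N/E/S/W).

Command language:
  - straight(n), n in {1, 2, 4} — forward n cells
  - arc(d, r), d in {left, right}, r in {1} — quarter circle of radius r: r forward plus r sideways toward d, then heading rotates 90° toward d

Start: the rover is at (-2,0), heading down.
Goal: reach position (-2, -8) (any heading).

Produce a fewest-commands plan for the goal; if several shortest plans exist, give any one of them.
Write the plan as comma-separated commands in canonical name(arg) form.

begin: at (-2,0), heading down
1. straight(4) → at (-2,-4), heading down
2. straight(4) → at (-2,-8), heading down
minimal: 2 command(s), checked below 2.

straight(4), straight(4)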